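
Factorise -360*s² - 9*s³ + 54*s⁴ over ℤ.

Pull out the common factor 9*s², then factor the remaining trinomial.

9*s²*(2*s + 5)*(3*s - 8)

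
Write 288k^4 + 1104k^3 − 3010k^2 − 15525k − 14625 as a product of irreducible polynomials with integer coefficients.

By the rational root theorem, k = −5/3 is a root, so (3k + 5) is a factor; dividing leaves 96k^3 + 208k^2 − 1350k − 2925.
Then k = −13/6 is a root, giving the factor (6k + 13) and quotient 16k^2 − 225.
The remaining quadratic factors as (4k − 15)(4k + 15).

(3k + 5)(4k + 15)(4k − 15)(6k + 13)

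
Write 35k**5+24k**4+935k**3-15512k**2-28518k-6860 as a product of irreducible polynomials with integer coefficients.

By the rational root theorem, k = -7/5 is a root, giving the factor (5k+7) and quotient 7k**4-5k**3+194k**2-3374k-980.
Continuing, k = -2/7 is a root, so (7k+2) is a factor; dividing leaves k**3-k**2+28k-490.
Then k = 7 is a root, so (k-7) divides it; the quotient is k**2+6k+70.
The quadratic k**2+6k+70 has discriminant -244 < 0 and is irreducible over ℤ.

(5k+7)(7k+2)(k-7)(k**2+6k+70)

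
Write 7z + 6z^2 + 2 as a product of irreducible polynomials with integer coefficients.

Need a pair with product 6·2 = 12 and sum 7: that's 4 and 3.
Split the middle term: 6z^2 + 4z + 3z + 2 = 2z(3z + 2) + (3z + 2).

(2z + 1)(3z + 2)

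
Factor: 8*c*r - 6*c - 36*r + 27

Group as (8*c*r - 6*c) + (-36*r + 27) = 2*c*(4*r - 3) - 9*(4*r - 3).
Both groups share the factor (4*r - 3).

(2*c - 9)*(4*r - 3)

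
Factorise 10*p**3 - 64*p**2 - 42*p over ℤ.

Pull out the common factor 2*p, then factor the remaining trinomial.

2*p*(5*p + 3)*(p - 7)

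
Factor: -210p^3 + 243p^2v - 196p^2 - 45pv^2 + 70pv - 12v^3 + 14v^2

Group: 2p(-105p^2 + 69pv - 98p + 12v^2 - 14v) - v(-105p^2 + 69pv - 98p + 12v^2 - 14v); both groups contain (-105p^2 + 69pv - 98p + 12v^2 - 14v), so (2p - v) is a factor with cofactor -105p^2 + 69pv - 98p + 12v^2 - 14v.
The cofactor groups again: -105p^2 + 69pv - 98p + 12v^2 - 14v = -15p(7p + v) + (12v - 14)(7p + v); both groups contain (7p + v), giving -(15p - 12v + 14)(7p + v).

-(15p - 12v + 14)(2p - v)(7p + v)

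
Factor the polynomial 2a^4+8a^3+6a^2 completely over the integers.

2a^2(a+1)(a+3)

Pull out the common factor 2a^2, then factor the remaining trinomial.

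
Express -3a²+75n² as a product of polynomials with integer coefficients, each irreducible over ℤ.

Factor out 3, leaving 25n²-a², which is a difference of two squares.

3(5n-a)(5n+a)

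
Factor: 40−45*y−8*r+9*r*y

Group as (9*r*y−8*r) + (−45*y+40) = r*(9*y−8) − 5*(9*y−8).
Both groups share the factor (9*y−8).

(9*y−8)*(r−5)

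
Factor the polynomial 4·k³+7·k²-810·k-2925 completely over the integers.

By the rational root theorem, k = -13 is a root, so (k+13) is a factor; dividing leaves 4·k²-45·k-225.
The remaining quadratic factors as (k-15)(4·k+15).

(4·k+15)·(k+13)·(k-15)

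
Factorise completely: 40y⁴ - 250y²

Every term has a factor of 10y². Then 4y² - 25 = (2y)² − (5)².

10y²(2y + 5)(2y - 5)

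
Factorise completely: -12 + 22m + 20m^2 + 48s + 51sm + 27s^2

Group: 3s(9s + 5m - 2) + (4m + 6)(9s + 5m - 2); both groups contain (9s + 5m - 2).

(3s + 4m + 6)(9s + 5m - 2)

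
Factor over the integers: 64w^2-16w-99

(8w+9)(8w-11)

Need a pair with product 64·(-99) = -6336 and sum -16: that's -88 and 72.
Split the middle term: 64w^2-88w + 72w-99 = 8w(8w-11) + 9(8w-11).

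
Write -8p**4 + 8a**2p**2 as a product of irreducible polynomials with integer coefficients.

Every term has a factor of 8p**2. Then a**2 - p**2 = (a)² − (p)².

8p**2(a + p)(a - p)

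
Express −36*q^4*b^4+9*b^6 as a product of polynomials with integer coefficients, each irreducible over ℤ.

Every term has a factor of 9*b^4; factoring it out leaves −4*q^4+b^2.
Recognize a difference of squares with the parts b and 2*q^2.

−9*b^4*(2*q^2−b)*(2*q^2+b)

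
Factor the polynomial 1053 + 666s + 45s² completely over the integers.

Pull out the common factor 9, then factor the remaining trinomial.

9(5s + 9)(s + 13)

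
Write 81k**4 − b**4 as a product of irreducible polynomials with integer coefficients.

Difference of squares twice: with A = 3k and B = b, A⁴ − B⁴ = (A² − B²)(A² + B²), and A² − B² factors again.

(3k − b)(3k + b)(9k**2 + b**2)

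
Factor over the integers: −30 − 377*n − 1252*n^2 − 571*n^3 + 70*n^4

(2*n + 3)*(5*n + 1)*(7*n + 1)*(n − 10)

Trying the rational-root candidates, n = 10 is a root, so (n − 10) divides it; the quotient is 70*n^3 + 129*n^2 + 38*n + 3.
Continuing, n = −1/5 is a root, so (5*n + 1) is a factor; dividing leaves 14*n^2 + 23*n + 3.
The remaining quadratic factors as (2*n + 3)(7*n + 1).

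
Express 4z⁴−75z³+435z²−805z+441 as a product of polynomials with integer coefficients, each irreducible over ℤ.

(4z−7)(z−1)(z−7)(z−9)

Testing divisors of the constant over divisors of the leading coefficient, z = 7 is a root, so (z−7) divides it; the quotient is 4z³−47z²+106z−63.
Next, z = 9 is a root, so (z−9) is a factor; dividing leaves 4z²−11z+7.
The remaining quadratic factors as (4z−7)(z−1).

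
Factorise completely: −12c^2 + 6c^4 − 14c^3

Pull out the common factor 2c^2, then factor the remaining trinomial.

2c^2(3c + 2)(c − 3)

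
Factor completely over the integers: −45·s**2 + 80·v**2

5·(4·v − 3·s)·(4·v + 3·s)

Every term has a factor of 5. Then 16·v**2 − 9·s**2 = (4·v)² − (3·s)².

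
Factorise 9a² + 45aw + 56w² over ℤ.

Group: 3a(3a + 7w) + 8w(3a + 7w); both groups contain (3a + 7w).

(3a + 7w)(3a + 8w)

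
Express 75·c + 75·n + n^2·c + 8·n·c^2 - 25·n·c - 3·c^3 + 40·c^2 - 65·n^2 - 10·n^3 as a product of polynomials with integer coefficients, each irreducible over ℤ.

Group: n·(-10·n^2 + 11·n·c - 65·n - 3·c^2 + 40·c + 75) + c·(-10·n^2 + 11·n·c - 65·n - 3·c^2 + 40·c + 75); both groups contain (-10·n^2 + 11·n·c - 65·n - 3·c^2 + 40·c + 75), so (n + c) is a factor with cofactor -10·n^2 + 11·n·c - 65·n - 3·c^2 + 40·c + 75.
The cofactor groups again: -10·n^2 + 11·n·c - 65·n - 3·c^2 + 40·c + 75 = -2·n·(5·n - 3·c - 5) + (c - 15)·(5·n - 3·c - 5); both groups contain (5·n - 3·c - 5), giving -(2·n - c + 15)·(5·n - 3·c - 5).

-(5·n - 3·c - 5)·(2·n - c + 15)·(n + c)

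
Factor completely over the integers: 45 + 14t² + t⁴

(t² + 5)(t² + 9)

Substitute u = t² to get a quadratic in u, then factor.
t² + 9 is irreducible over ℤ (sum of squares).
t² + 5 is irreducible over ℤ (always positive, so no real roots).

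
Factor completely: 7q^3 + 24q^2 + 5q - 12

Among the possible rational roots, q = -3 is a root, so (q + 3) is a factor; dividing leaves 7q^2 + 3q - 4.
The remaining quadratic factors as (7q - 4)(q + 1).

(7q - 4)(q + 1)(q + 3)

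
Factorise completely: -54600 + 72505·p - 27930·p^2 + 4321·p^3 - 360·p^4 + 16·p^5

(4·p - 13)·(4·p - 5)·(p - 8)·(p^2 - 10·p + 105)

Among the possible rational roots, p = 8 is a root, so (p - 8) divides it; the quotient is 16·p^4 - 232·p^3 + 2465·p^2 - 8210·p + 6825.
Then p = 13/4 is a root, so (4·p - 13) divides it; the quotient is 4·p^3 - 45·p^2 + 470·p - 525.
Then p = 5/4 is a root, so (4·p - 5) is a factor; dividing leaves p^2 - 10·p + 105.
The quadratic p^2 - 10·p + 105 has discriminant -320 < 0 and is irreducible over ℤ.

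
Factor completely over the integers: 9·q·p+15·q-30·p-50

Group as (9·q·p+15·q) + (-30·p-50) = 3·q·(3·p+5) - 10·(3·p+5).
Both groups share the factor (3·p+5).

(3·p+5)·(3·q-10)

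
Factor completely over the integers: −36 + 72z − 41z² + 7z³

(7z − 6)(z − 2)(z − 3)

Trying the rational-root candidates, z = 6/7 is a root, giving the factor (7z − 6) and quotient z² − 5z + 6.
The remaining quadratic factors as (z − 3)(z − 2).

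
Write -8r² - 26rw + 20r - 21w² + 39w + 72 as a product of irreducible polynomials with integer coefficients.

Group: -2r(4r + 7w + 8) + (-3w + 9)(4r + 7w + 8); both groups contain (4r + 7w + 8).

-(2r + 3w - 9)(4r + 7w + 8)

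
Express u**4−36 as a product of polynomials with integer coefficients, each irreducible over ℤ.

Substitute w = u**2 to get a quadratic in w, then factor.
u**2−6 is irreducible over ℤ (6 is not a perfect square).
u**2+6 is irreducible over ℤ (always positive, so no real roots).

(u**2+6)(u**2−6)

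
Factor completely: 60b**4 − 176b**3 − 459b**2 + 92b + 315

(2b − 9)(5b + 7)(6b − 5)(b + 1)

By the rational root theorem, b = 5/6 is a root, so (6b − 5) is a factor; dividing leaves 10b**3 − 21b**2 − 94b − 63.
Then b = 9/2 is a root, so (2b − 9) divides it; the quotient is 5b**2 + 12b + 7.
The remaining quadratic factors as (b + 1)(5b + 7).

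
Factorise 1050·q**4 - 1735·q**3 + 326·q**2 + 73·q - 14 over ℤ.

Testing divisors of the constant over divisors of the leading coefficient, q = -1/5 is a root, giving the factor (5·q + 1) and quotient 210·q**3 - 389·q**2 + 143·q - 14.
Then q = 2/7 is a root, so (7·q - 2) divides it; the quotient is 30·q**2 - 47·q + 7.
The remaining quadratic factors as (6·q - 1)(5·q - 7).

(5·q + 1)·(5·q - 7)·(6·q - 1)·(7·q - 2)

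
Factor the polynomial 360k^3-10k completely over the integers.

10k(6k+1)(6k-1)

Factor out 10k, leaving 36k^2-1, which is a difference of two squares.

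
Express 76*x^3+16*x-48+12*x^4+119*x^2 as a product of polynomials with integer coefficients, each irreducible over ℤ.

Among the possible rational roots, x = -4/3 is a root, so (3*x+4) divides it; the quotient is 4*x^3+20*x^2+13*x-12.
Continuing, x = -4 is a root, giving the factor (x+4) and quotient 4*x^2+4*x-3.
The remaining quadratic factors as (2*x-1)(2*x+3).

(2*x+3)*(2*x-1)*(3*x+4)*(x+4)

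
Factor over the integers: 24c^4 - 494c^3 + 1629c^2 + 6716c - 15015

Testing divisors of the constant over divisors of the leading coefficient, c = -13/4 is a root, so (4c + 13) is a factor; dividing leaves 6c^3 - 143c^2 + 872c - 1155.
Continuing, c = 15 is a root, so (c - 15) divides it; the quotient is 6c^2 - 53c + 77.
The remaining quadratic factors as (6c - 11)(c - 7).

(4c + 13)(6c - 11)(c - 15)(c - 7)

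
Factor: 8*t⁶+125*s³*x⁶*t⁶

t⁶*(5*s*x²+2)*(25*s²*x⁴-10*s*x²+4)

Factor out t⁶ first: what remains is 125*s³*x⁶+8.
Recognize a sum of cubes with the parts 5*s*x² and 2.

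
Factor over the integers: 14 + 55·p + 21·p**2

Need a pair with product 21·14 = 294 and sum 55: that's 49 and 6.
Split the middle term: 21·p**2 + 49·p + 6·p + 14 = 7·p·(3·p + 7) + 2·(3·p + 7).

(3·p + 7)·(7·p + 2)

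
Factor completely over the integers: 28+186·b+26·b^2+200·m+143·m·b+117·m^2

(13·m+13·b+2)·(9·m+2·b+14)

Group: 13·m·(9·m+2·b+14) + (13·b+2)·(9·m+2·b+14); both groups contain (9·m+2·b+14).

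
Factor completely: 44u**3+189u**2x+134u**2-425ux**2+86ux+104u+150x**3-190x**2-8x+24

Group: 4u(11u**2+61ux+28u-30x**2+26x+12) + (-5x+2)(11u**2+61ux+28u-30x**2+26x+12); both groups contain (11u**2+61ux+28u-30x**2+26x+12), so (4u-5x+2) is a factor with cofactor 11u**2+61ux+28u-30x**2+26x+12.
The cofactor groups again: 11u**2+61ux+28u-30x**2+26x+12 = u(11u-5x+6) + (6x+2)(11u-5x+6); both groups contain (11u-5x+6), giving (u+6x+2)(11u-5x+6).

(11u-5x+6)(4u-5x+2)(u+6x+2)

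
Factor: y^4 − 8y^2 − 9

(y + 3)(y − 3)(y^2 + 1)

Substitute u = y^2 to get a quadratic in u, then factor.
y^2 + 1 is irreducible over ℤ (sum of squares).
y^2 − 9 is a difference of squares.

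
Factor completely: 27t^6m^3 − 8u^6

Recognize a difference of cubes with the parts 3t^2m and 2u^2.

(3t^2m − 2u^2)(9t^4m^2 + 6t^2mu^2 + 4u^4)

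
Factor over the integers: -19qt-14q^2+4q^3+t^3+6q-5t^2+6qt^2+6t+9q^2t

(4q+t-2)(q+t)(q+t-3)

Group: 4q(q^2+2qt-3q+t^2-3t) + (t-2)(q^2+2qt-3q+t^2-3t); both groups contain (q^2+2qt-3q+t^2-3t), so (4q+t-2) is a factor with cofactor q^2+2qt-3q+t^2-3t.
The cofactor groups again: q^2+2qt-3q+t^2-3t = q(q+t) + (t-3)(q+t); both groups contain (q+t), giving (q+t-3)(q+t).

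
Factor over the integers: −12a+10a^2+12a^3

2a(2a+3)(3a−2)

Pull out the common factor 2a, then factor the remaining trinomial.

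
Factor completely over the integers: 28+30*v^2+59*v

Need a pair with product 30·28 = 840 and sum 59: that's 35 and 24.
Split the middle term: 30*v^2+35*v + 24*v+28 = 5*v*(6*v+7) + 4*(6*v+7).

(5*v+4)*(6*v+7)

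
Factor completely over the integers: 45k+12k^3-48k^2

3k(2k-3)(2k-5)

Pull out the common factor 3k, then factor the remaining trinomial.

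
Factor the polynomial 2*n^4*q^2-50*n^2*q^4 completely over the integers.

2*n^2*q^2*(n+5*q)*(n-5*q)

Factor out 2*n^2*q^2, leaving n^2-25*q^2, which is a difference of two squares.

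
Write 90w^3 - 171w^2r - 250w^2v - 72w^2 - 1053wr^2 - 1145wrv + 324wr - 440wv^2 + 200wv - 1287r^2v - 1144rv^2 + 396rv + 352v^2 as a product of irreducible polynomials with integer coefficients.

Group: 2w(45w^2 + 117wr + 55wv - 36w + 143rv - 44v) + (-9r - 8v)(45w^2 + 117wr + 55wv - 36w + 143rv - 44v); both groups contain (45w^2 + 117wr + 55wv - 36w + 143rv - 44v), so (2w - 9r - 8v) is a factor with cofactor 45w^2 + 117wr + 55wv - 36w + 143rv - 44v.
The cofactor groups again: 45w^2 + 117wr + 55wv - 36w + 143rv - 44v = 9w(5w + 13r - 4) + 11v(5w + 13r - 4); both groups contain (5w + 13r - 4), giving (9w + 11v)(5w + 13r - 4).

(2w - 9r - 8v)(9w + 11v)(5w + 13r - 4)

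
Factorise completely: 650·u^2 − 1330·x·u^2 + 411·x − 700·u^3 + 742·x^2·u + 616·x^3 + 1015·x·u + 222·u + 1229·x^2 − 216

(8·x − 10·u + 9)·(7·x + 14·u + 8)·(11·x + 5·u − 3)

Group: 8·x·(77·x^2 + 189·x·u + 67·x + 70·u^2 − 2·u − 24) + (−10·u + 9)·(77·x^2 + 189·x·u + 67·x + 70·u^2 − 2·u − 24); both groups contain (77·x^2 + 189·x·u + 67·x + 70·u^2 − 2·u − 24), so (8·x − 10·u + 9) is a factor with cofactor 77·x^2 + 189·x·u + 67·x + 70·u^2 − 2·u − 24.
The cofactor groups again: 77·x^2 + 189·x·u + 67·x + 70·u^2 − 2·u − 24 = 11·x·(7·x + 14·u + 8) + (5·u − 3)·(7·x + 14·u + 8); both groups contain (7·x + 14·u + 8), giving (11·x + 5·u − 3)·(7·x + 14·u + 8).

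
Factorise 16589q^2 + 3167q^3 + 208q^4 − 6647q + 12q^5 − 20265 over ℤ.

(2q + 15)(6q − 7)(q + 1)(q^2 + 10q + 193)

Testing divisors of the constant over divisors of the leading coefficient, q = 7/6 is a root, so (6q − 7) divides it; the quotient is 2q^4 + 37q^3 + 571q^2 + 3431q + 2895.
Next, q = −1 is a root, so (q + 1) is a factor; dividing leaves 2q^3 + 35q^2 + 536q + 2895.
Next, q = −15/2 is a root, so (2q + 15) divides it; the quotient is q^2 + 10q + 193.
The quadratic q^2 + 10q + 193 has discriminant −672 < 0 and is irreducible over ℤ.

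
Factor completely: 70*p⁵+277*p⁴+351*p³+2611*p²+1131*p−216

(2*p+9)*(5*p+3)*(7*p−1)*(p²−p+8)

Trying the rational-root candidates, p = 1/7 is a root, so (7*p−1) divides it; the quotient is 10*p⁴+41*p³+56*p²+381*p+216.
Next, p = −3/5 is a root, giving the factor (5*p+3) and quotient 2*p³+7*p²+7*p+72.
Next, p = −9/2 is a root, so (2*p+9) divides it; the quotient is p²−p+8.
The quadratic p²−p+8 has discriminant −31 < 0 and is irreducible over ℤ.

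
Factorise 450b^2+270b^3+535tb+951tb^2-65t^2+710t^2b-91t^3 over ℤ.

-(t-9b)(13t+10b)(7t+3b+5)

Group: 13t(-7t^2+60tb-5t+27b^2+45b) + 10b(-7t^2+60tb-5t+27b^2+45b); both groups contain (-7t^2+60tb-5t+27b^2+45b), so (13t+10b) is a factor with cofactor -7t^2+60tb-5t+27b^2+45b.
The cofactor groups again: -7t^2+60tb-5t+27b^2+45b = -7t(t-9b) + (-3b-5)(t-9b); both groups contain (t-9b), giving -(7t+3b+5)(t-9b).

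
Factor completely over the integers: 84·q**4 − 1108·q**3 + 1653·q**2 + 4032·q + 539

(2·q − 7)·(6·q + 7)·(7·q + 1)·(q − 11)

Trying the rational-root candidates, q = 11 is a root, giving the factor (q − 11) and quotient 84·q**3 − 184·q**2 − 371·q − 49.
Continuing, q = −7/6 is a root, so (6·q + 7) divides it; the quotient is 14·q**2 − 47·q − 7.
The remaining quadratic factors as (7·q + 1)(2·q − 7).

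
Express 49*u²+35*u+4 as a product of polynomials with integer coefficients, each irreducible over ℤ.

Need a pair with product 49·4 = 196 and sum 35: that's 7 and 28.
Split the middle term: 49*u²+7*u + 28*u+4 = 7*u*(7*u+1) + 4*(7*u+1).

(7*u+1)*(7*u+4)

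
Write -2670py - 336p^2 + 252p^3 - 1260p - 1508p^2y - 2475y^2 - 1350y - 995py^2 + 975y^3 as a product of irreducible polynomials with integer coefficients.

Group: 14p(18p^2 - 127py - 24p + 65y^2 - 165y - 90) + 15y(18p^2 - 127py - 24p + 65y^2 - 165y - 90); both groups contain (18p^2 - 127py - 24p + 65y^2 - 165y - 90), so (14p + 15y) is a factor with cofactor 18p^2 - 127py - 24p + 65y^2 - 165y - 90.
The cofactor groups again: 18p^2 - 127py - 24p + 65y^2 - 165y - 90 = 9p(2p - 13y - 6) + (-5y + 15)(2p - 13y - 6); both groups contain (2p - 13y - 6), giving (9p - 5y + 15)(2p - 13y - 6).

(14p + 15y)(2p - 13y - 6)(9p - 5y + 15)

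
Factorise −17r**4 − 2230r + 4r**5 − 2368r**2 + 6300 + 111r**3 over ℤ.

(4r − 5)(r + 2)(r − 9)(r**2 + 4r + 70)

Among the possible rational roots, r = 9 is a root, so (r − 9) divides it; the quotient is 4r**4 + 19r**3 + 282r**2 + 170r − 700.
Continuing, r = 5/4 is a root, giving the factor (4r − 5) and quotient r**3 + 6r**2 + 78r + 140.
Continuing, r = −2 is a root, giving the factor (r + 2) and quotient r**2 + 4r + 70.
The quadratic r**2 + 4r + 70 has discriminant −264 < 0 and is irreducible over ℤ.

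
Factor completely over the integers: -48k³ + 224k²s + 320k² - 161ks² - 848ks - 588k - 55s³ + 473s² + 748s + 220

Group: 3k(-16k² + 16ks + 48k + 5s² - 48s - 20) + (-11s - 11)(-16k² + 16ks + 48k + 5s² - 48s - 20); both groups contain (-16k² + 16ks + 48k + 5s² - 48s - 20), so (3k - 11s - 11) is a factor with cofactor -16k² + 16ks + 48k + 5s² - 48s - 20.
The cofactor groups again: -16k² + 16ks + 48k + 5s² - 48s - 20 = -4k(4k + s - 10) + (5s + 2)(4k + s - 10); both groups contain (4k + s - 10), giving -(4k - 5s - 2)(4k + s - 10).

-(3k - 11s - 11)(4k + s - 10)(4k - 5s - 2)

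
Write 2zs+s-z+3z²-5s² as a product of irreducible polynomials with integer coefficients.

Group: z(3z+5s-1) - s(3z+5s-1); both groups contain (3z+5s-1).

(z-s)(3z+5s-1)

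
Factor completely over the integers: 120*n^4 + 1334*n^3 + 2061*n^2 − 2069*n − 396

Among the possible rational roots, n = −1/6 is a root, so (6*n + 1) divides it; the quotient is 20*n^3 + 219*n^2 + 307*n − 396.
Then n = −9 is a root, giving the factor (n + 9) and quotient 20*n^2 + 39*n − 44.
The remaining quadratic factors as (5*n − 4)(4*n + 11).

(4*n + 11)*(5*n − 4)*(6*n + 1)*(n + 9)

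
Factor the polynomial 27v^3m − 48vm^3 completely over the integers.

Pull out the common factor 3vm; 9v^2 − 16m^2 is a difference of squares.

3mv(3v − 4m)(3v + 4m)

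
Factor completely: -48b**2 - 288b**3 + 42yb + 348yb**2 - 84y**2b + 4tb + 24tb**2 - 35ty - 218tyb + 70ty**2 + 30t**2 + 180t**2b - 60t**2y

Group: 6t(-10ty + 30tb + 5t + 12yb - 36b**2 - 6b) + (-7y + 8b)(-10ty + 30tb + 5t + 12yb - 36b**2 - 6b); both groups contain (-10ty + 30tb + 5t + 12yb - 36b**2 - 6b), so (6t - 7y + 8b) is a factor with cofactor -10ty + 30tb + 5t + 12yb - 36b**2 - 6b.
The cofactor groups again: -10ty + 30tb + 5t + 12yb - 36b**2 - 6b = -2y(5t - 6b) + (6b + 1)(5t - 6b); both groups contain (5t - 6b), giving -(2y - 6b - 1)(5t - 6b).

-(2y - 6b - 1)(5t - 6b)(6t - 7y + 8b)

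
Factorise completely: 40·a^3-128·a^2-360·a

8·a·(5·a+9)·(a-5)

Pull out the common factor 8·a, then factor the remaining trinomial.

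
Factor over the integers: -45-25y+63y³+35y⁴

(5y+9)(7y³-5)

Group as (35y⁴-25y) + (63y³-45) = 5y(7y³-5) + 9(7y³-5).
Both groups share the factor (7y³-5).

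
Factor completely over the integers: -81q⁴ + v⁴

(v - 3q)(v + 3q)(v² + 9q²)

Write as (v²)² − (9q²)², then factor v² - 9q² once more.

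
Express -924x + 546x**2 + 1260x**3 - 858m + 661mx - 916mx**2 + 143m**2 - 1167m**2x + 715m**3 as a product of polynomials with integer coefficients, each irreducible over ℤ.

(11m - 10x - 11)(13m + 14x)(5m - 9x + 6)

Group: 11m(65m**2 - 47mx + 78m - 126x**2 + 84x) + (-10x - 11)(65m**2 - 47mx + 78m - 126x**2 + 84x); both groups contain (65m**2 - 47mx + 78m - 126x**2 + 84x), so (11m - 10x - 11) is a factor with cofactor 65m**2 - 47mx + 78m - 126x**2 + 84x.
The cofactor groups again: 65m**2 - 47mx + 78m - 126x**2 + 84x = 13m(5m - 9x + 6) + 14x(5m - 9x + 6); both groups contain (5m - 9x + 6), giving (13m + 14x)(5m - 9x + 6).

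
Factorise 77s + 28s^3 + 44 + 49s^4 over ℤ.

Group as (49s^4 + 77s) + (28s^3 + 44) = 7s(7s^3 + 11) + 4(7s^3 + 11).
Both groups share the factor (7s^3 + 11).

(7s + 4)(7s^3 + 11)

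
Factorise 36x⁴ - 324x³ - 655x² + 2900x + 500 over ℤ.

(2x - 5)(3x + 10)(6x + 1)(x - 10)

Among the possible rational roots, x = -1/6 is a root, so (6x + 1) divides it; the quotient is 6x³ - 55x² - 100x + 500.
Next, x = 5/2 is a root, so (2x - 5) is a factor; dividing leaves 3x² - 20x - 100.
The remaining quadratic factors as (3x + 10)(x - 10).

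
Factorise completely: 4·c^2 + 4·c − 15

Need a pair with product 4·(−15) = −60 and sum 4: that's 10 and −6.
Split the middle term: 4·c^2 + 10·c − 6·c − 15 = 2·c·(2·c + 5) − 3·(2·c + 5).

(2·c + 5)·(2·c − 3)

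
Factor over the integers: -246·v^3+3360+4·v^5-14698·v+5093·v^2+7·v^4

By the rational root theorem, v = 3 is a root, so (v-3) is a factor; dividing leaves 4·v^4+19·v^3-189·v^2+4526·v-1120.
Next, v = -14 is a root, so (v+14) divides it; the quotient is 4·v^3-37·v^2+329·v-80.
Continuing, v = 1/4 is a root, giving the factor (4·v-1) and quotient v^2-9·v+80.
The quadratic v^2-9·v+80 has discriminant -239 < 0 and is irreducible over ℤ.

(4·v-1)·(v+14)·(v-3)·(v^2-9·v+80)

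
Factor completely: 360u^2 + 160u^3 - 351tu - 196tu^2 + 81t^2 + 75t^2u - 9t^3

-(3t - 5u)(3t - 8u)(t - 4u - 9)

Group: 3t(-3t^2 + 20tu + 27t - 32u^2 - 72u) - 5u(-3t^2 + 20tu + 27t - 32u^2 - 72u); both groups contain (-3t^2 + 20tu + 27t - 32u^2 - 72u), so (3t - 5u) is a factor with cofactor -3t^2 + 20tu + 27t - 32u^2 - 72u.
The cofactor groups again: -3t^2 + 20tu + 27t - 32u^2 - 72u = -t(3t - 8u) + (4u + 9)(3t - 8u); both groups contain (3t - 8u), giving -(t - 4u - 9)(3t - 8u).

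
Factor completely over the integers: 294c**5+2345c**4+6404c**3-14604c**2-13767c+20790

By the rational root theorem, c = -10/7 is a root, so (7c+10) is a factor; dividing leaves 42c**4+275c**3+522c**2-2832c+2079.
Continuing, c = 9/7 is a root, so (7c-9) is a factor; dividing leaves 6c**3+47c**2+135c-231.
Next, c = 7/6 is a root, giving the factor (6c-7) and quotient c**2+9c+33.
The quadratic c**2+9c+33 has discriminant -51 < 0 and is irreducible over ℤ.

(6c-7)(7c+10)(7c-9)(c**2+9c+33)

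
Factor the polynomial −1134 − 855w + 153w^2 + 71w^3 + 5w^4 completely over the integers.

(5w + 6)(w + 7)(w + 9)(w − 3)

By the rational root theorem, w = −9 is a root, so (w + 9) is a factor; dividing leaves 5w^3 + 26w^2 − 81w − 126.
Continuing, w = 3 is a root, so (w − 3) divides it; the quotient is 5w^2 + 41w + 42.
The remaining quadratic factors as (w + 7)(5w + 6).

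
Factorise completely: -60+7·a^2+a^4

Substitute u = a^2 to get a quadratic in u, then factor.
a^2-5 is irreducible over ℤ (5 is not a perfect square).
a^2+12 is irreducible over ℤ (always positive, so no real roots).

(a^2+12)·(a^2-5)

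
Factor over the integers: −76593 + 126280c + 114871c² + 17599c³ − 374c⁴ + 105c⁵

Trying the rational-root candidates, c = −11/5 is a root, so (5c + 11) divides it; the quotient is 21c⁴ − 121c³ + 3786c² + 14645c − 6963.
Continuing, c = 3/7 is a root, so (7c − 3) is a factor; dividing leaves 3c³ − 16c² + 534c + 2321.
Then c = −11/3 is a root, so (3c + 11) divides it; the quotient is c² − 9c + 211.
The quadratic c² − 9c + 211 has discriminant −763 < 0 and is irreducible over ℤ.

(3c + 11)(5c + 11)(7c − 3)(c² − 9c + 211)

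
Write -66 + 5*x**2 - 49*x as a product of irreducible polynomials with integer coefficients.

(5*x + 6)*(x - 11)

Need a pair with product 5·(-66) = -330 and sum -49: that's 6 and -55.
Split the middle term: 5*x**2 + 6*x - 55*x - 66 = x*(5*x + 6) - 11*(5*x + 6).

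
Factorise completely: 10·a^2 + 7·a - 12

(2·a + 3)·(5·a - 4)

Need a pair with product 10·(-12) = -120 and sum 7: that's 15 and -8.
Split the middle term: 10·a^2 + 15·a - 8·a - 12 = 5·a·(2·a + 3) - 4·(2·a + 3).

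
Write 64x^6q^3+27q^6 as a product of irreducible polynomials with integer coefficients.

q^3(4x^2+3q)(16x^4−12x^2q+9q^2)

Factor out q^3 first: what remains is 64x^6+27q^3.
Recognize a sum of cubes with the parts 3q and 4x^2.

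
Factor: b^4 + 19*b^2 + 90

Substitute u = b^2 to get a quadratic in u, then factor.
b^2 + 10 is irreducible over ℤ (always positive, so no real roots).
b^2 + 9 is irreducible over ℤ (sum of squares).

(b^2 + 10)*(b^2 + 9)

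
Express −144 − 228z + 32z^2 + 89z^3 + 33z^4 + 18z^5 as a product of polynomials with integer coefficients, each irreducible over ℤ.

(2z + 3)(3z + 2)(3z − 4)(z^2 + z + 6)

By the rational root theorem, z = −2/3 is a root, so (3z + 2) divides it; the quotient is 6z^4 + 7z^3 + 25z^2 − 6z − 72.
Continuing, z = 4/3 is a root, so (3z − 4) divides it; the quotient is 2z^3 + 5z^2 + 15z + 18.
Continuing, z = −3/2 is a root, giving the factor (2z + 3) and quotient z^2 + z + 6.
The quadratic z^2 + z + 6 has discriminant −23 < 0 and is irreducible over ℤ.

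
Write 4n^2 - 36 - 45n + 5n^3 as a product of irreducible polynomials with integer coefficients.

(5n + 4)(n + 3)(n - 3)

Among the possible rational roots, n = 3 is a root, so (n - 3) is a factor; dividing leaves 5n^2 + 19n + 12.
The remaining quadratic factors as (n + 3)(5n + 4).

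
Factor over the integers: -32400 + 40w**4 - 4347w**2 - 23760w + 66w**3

(2w + 15)(4w + 15)(5w + 12)(w - 12)

Trying the rational-root candidates, w = -12/5 is a root, giving the factor (5w + 12) and quotient 8w**3 - 6w**2 - 855w - 2700.
Next, w = -15/2 is a root, so (2w + 15) is a factor; dividing leaves 4w**2 - 33w - 180.
The remaining quadratic factors as (w - 12)(4w + 15).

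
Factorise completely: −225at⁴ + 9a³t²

Factor out 9at², leaving a² − 25t², which is a difference of two squares.

9at²(a + 5t)(a − 5t)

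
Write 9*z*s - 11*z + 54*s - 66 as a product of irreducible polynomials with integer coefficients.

(9*s - 11)*(z + 6)

Group as (9*z*s - 11*z) + (54*s - 66) = z*(9*s - 11) + 6*(9*s - 11).
Both groups share the factor (9*s - 11).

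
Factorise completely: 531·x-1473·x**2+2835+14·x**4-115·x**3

Trying the rational-root candidates, x = 3/2 is a root, giving the factor (2·x-3) and quotient 7·x**3-47·x**2-807·x-945.
Continuing, x = 15 is a root, giving the factor (x-15) and quotient 7·x**2+58·x+63.
The remaining quadratic factors as (7·x+9)(x+7).

(2·x-3)·(7·x+9)·(x+7)·(x-15)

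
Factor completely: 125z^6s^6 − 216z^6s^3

Pull out the common factor z^6s^3, leaving 125s^3 − 216.
Recognize a difference of cubes with the parts 5s and 6.

s^3z^6(5s − 6)(25s^2 + 30s + 36)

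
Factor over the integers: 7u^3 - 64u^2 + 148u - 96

Among the possible rational roots, u = 6 is a root, giving the factor (u - 6) and quotient 7u^2 - 22u + 16.
The remaining quadratic factors as (u - 2)(7u - 8).

(7u - 8)(u - 2)(u - 6)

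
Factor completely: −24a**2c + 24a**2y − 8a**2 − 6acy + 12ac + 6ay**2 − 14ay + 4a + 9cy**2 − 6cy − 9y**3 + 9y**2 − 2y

Group: 2a(−12ac + 12ay − 4a − 9cy + 6c + 9y**2 − 9y + 2) − y(−12ac + 12ay − 4a − 9cy + 6c + 9y**2 − 9y + 2); both groups contain (−12ac + 12ay − 4a − 9cy + 6c + 9y**2 − 9y + 2), so (2a − y) is a factor with cofactor −12ac + 12ay − 4a − 9cy + 6c + 9y**2 − 9y + 2.
The cofactor groups again: −12ac + 12ay − 4a − 9cy + 6c + 9y**2 − 9y + 2 = −3c(4a + 3y − 2) + (3y − 1)(4a + 3y − 2); both groups contain (4a + 3y − 2), giving −(3c − 3y + 1)(4a + 3y − 2).

−(2a − y)(3c − 3y + 1)(4a + 3y − 2)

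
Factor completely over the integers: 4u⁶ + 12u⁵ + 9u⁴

u⁴(2u + 3)²

Every term has a factor of u⁴; factoring it out leaves 4u² + 12u + 9.
Recognize a perfect-square trinomial with the parts 3 and 2u.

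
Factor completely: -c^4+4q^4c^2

Pull out the common factor c^2, leaving 4q^4-c^2.
Recognize a difference of squares with the parts 2q^2 and c.

c^2(2q^2-c)(2q^2+c)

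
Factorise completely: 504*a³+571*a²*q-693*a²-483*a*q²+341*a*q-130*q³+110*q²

(7*a-5*q)*(8*a+13*q-11)*(9*a+2*q)

Group: 8*a*(63*a²-31*a*q-10*q²) + (13*q-11)*(63*a²-31*a*q-10*q²); both groups contain (63*a²-31*a*q-10*q²), so (8*a+13*q-11) is a factor with cofactor 63*a²-31*a*q-10*q².
The cofactor groups again: 63*a²-31*a*q-10*q² = 7*a*(9*a+2*q) - 5*q*(9*a+2*q); both groups contain (9*a+2*q), giving (7*a-5*q)*(9*a+2*q).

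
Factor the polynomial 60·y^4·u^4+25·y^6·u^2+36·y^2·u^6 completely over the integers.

u^2·y^2·(5·y^2+6·u^2)^2

Pull out the common factor y^2·u^2, leaving 25·y^4+60·y^2·u^2+36·u^4.
Recognize a perfect-square trinomial with the parts 5·y^2 and 6·u^2.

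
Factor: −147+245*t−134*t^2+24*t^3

By the rational root theorem, t = 3/2 is a root, so (2*t−3) is a factor; dividing leaves 12*t^2−49*t+49.
The remaining quadratic factors as (3*t−7)(4*t−7).

(2*t−3)*(3*t−7)*(4*t−7)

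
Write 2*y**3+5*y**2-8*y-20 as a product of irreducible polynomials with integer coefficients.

(2*y+5)*(y+2)*(y-2)

Group as (2*y**3-8*y) + (5*y**2-20) = 2*y*(y**2-4) + 5*(y**2-4).
Both groups share the factor (y**2-4).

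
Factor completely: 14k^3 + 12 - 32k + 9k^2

Testing divisors of the constant over divisors of the leading coefficient, k = 1/2 is a root, giving the factor (2k - 1) and quotient 7k^2 + 8k - 12.
The remaining quadratic factors as (7k - 6)(k + 2).

(2k - 1)(7k - 6)(k + 2)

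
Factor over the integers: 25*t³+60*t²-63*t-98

(5*t+14)*(5*t-7)*(t+1)

Among the possible rational roots, t = 7/5 is a root, giving the factor (5*t-7) and quotient 5*t²+19*t+14.
The remaining quadratic factors as (5*t+14)(t+1).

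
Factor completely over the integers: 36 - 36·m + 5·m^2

(5·m - 6)·(m - 6)

Need a pair with product 5·36 = 180 and sum -36: that's -30 and -6.
Split the middle term: 5·m^2 - 30·m - 6·m + 36 = 5·m·(m - 6) - 6·(m - 6).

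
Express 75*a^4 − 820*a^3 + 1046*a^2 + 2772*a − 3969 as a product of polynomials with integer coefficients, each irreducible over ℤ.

Trying the rational-root candidates, a = 7/5 is a root, so (5*a − 7) is a factor; dividing leaves 15*a^3 − 143*a^2 + 9*a + 567.
Next, a = −9/5 is a root, giving the factor (5*a + 9) and quotient 3*a^2 − 34*a + 63.
The remaining quadratic factors as (3*a − 7)(a − 9).

(3*a − 7)*(5*a + 9)*(5*a − 7)*(a − 9)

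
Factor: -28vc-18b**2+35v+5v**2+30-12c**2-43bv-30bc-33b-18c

-(2b+5v+2c+5)(9b-v+6c-6)

Group: -2b(9b-v+6c-6) + (-5v-2c-5)(9b-v+6c-6); both groups contain (9b-v+6c-6).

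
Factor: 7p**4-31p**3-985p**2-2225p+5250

Testing divisors of the constant over divisors of the leading coefficient, p = -5 is a root, so (p+5) divides it; the quotient is 7p**3-66p**2-655p+1050.
Continuing, p = 15 is a root, so (p-15) divides it; the quotient is 7p**2+39p-70.
The remaining quadratic factors as (p+7)(7p-10).

(7p-10)(p+5)(p+7)(p-15)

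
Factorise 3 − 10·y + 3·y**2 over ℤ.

Need a pair with product 3·3 = 9 and sum −10: that's −9 and −1.
Split the middle term: 3·y**2 − 9·y − y + 3 = 3·y·(y − 3) − (y − 3).

(3·y − 1)·(y − 3)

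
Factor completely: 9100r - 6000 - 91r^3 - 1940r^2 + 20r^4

Testing divisors of the constant over divisors of the leading coefficient, r = 15/4 is a root, giving the factor (4r - 15) and quotient 5r^3 - 4r^2 - 500r + 400.
Next, r = 10 is a root, so (r - 10) divides it; the quotient is 5r^2 + 46r - 40.
The remaining quadratic factors as (5r - 4)(r + 10).

(4r - 15)(5r - 4)(r + 10)(r - 10)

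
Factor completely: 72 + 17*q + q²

(q + 8)*(q + 9)

Two integers with product 72 and sum 17 are 8 and 9.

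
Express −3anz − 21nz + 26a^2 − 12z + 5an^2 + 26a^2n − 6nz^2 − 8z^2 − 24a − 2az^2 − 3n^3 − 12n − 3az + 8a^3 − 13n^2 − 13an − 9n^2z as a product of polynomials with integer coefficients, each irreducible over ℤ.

Group: 2a(4a^2 + 11an − 2az + 13a − 3n^2 − 6nz − 13n − 8z − 12) + (n + z)(4a^2 + 11an − 2az + 13a − 3n^2 − 6nz − 13n − 8z − 12); both groups contain (4a^2 + 11an − 2az + 13a − 3n^2 − 6nz − 13n − 8z − 12), so (2a + n + z) is a factor with cofactor 4a^2 + 11an − 2az + 13a − 3n^2 − 6nz − 13n − 8z − 12.
The cofactor groups again: 4a^2 + 11an − 2az + 13a − 3n^2 − 6nz − 13n − 8z − 12 = a(4a − n − 2z − 3) + (3n + 4)(4a − n − 2z − 3); both groups contain (4a − n − 2z − 3), giving (a + 3n + 4)(4a − n − 2z − 3).

(2a + n + z)(4a − n − 2z − 3)(a + 3n + 4)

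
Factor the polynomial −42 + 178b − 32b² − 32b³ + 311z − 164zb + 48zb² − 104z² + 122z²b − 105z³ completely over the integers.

−(5z − 2b − 6)(3z − 4b + 7)(7z + 4b − 1)

Group: 5z(−21z² + 16zb − 46z + 16b² − 32b + 7) + (−2b − 6)(−21z² + 16zb − 46z + 16b² − 32b + 7); both groups contain (−21z² + 16zb − 46z + 16b² − 32b + 7), so (5z − 2b − 6) is a factor with cofactor −21z² + 16zb − 46z + 16b² − 32b + 7.
The cofactor groups again: −21z² + 16zb − 46z + 16b² − 32b + 7 = −3z(7z + 4b − 1) + (4b − 7)(7z + 4b − 1); both groups contain (7z + 4b − 1), giving −(3z − 4b + 7)(7z + 4b − 1).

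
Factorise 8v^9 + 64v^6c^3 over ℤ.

8v^6(v + 2c)(v^2 − 2vc + 4c^2)

Factor out 8v^6 first: what remains is v^3 + 8c^3.
Recognize a sum of cubes with the parts v and 2c.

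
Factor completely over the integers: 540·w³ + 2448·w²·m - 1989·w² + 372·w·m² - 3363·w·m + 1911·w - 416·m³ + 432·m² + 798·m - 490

(12·w - 4·m - 5)·(3·w + 13·m - 7)·(15·w + 8·m - 14)

Group: 3·w·(180·w² + 36·w·m - 243·w - 32·m² + 16·m + 70) + (13·m - 7)·(180·w² + 36·w·m - 243·w - 32·m² + 16·m + 70); both groups contain (180·w² + 36·w·m - 243·w - 32·m² + 16·m + 70), so (3·w + 13·m - 7) is a factor with cofactor 180·w² + 36·w·m - 243·w - 32·m² + 16·m + 70.
The cofactor groups again: 180·w² + 36·w·m - 243·w - 32·m² + 16·m + 70 = 15·w·(12·w - 4·m - 5) + (8·m - 14)·(12·w - 4·m - 5); both groups contain (12·w - 4·m - 5), giving (15·w + 8·m - 14)·(12·w - 4·m - 5).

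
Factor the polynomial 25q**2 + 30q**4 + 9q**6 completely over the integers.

Every term has a factor of q**2; factoring it out leaves 9q**4 + 30q**2 + 25.
Recognize a perfect-square trinomial with the parts 5 and 3q**2.

q**2(3q**2 + 5)**2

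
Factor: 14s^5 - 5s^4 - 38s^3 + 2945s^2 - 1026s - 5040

Testing divisors of the constant over divisors of the leading coefficient, s = -8/7 is a root, so (7s + 8) is a factor; dividing leaves 2s^4 - 3s^3 - 2s^2 + 423s - 630.
Next, s = 3/2 is a root, so (2s - 3) is a factor; dividing leaves s^3 - s + 210.
Continuing, s = -6 is a root, giving the factor (s + 6) and quotient s^2 - 6s + 35.
The quadratic s^2 - 6s + 35 has discriminant -104 < 0 and is irreducible over ℤ.

(2s - 3)(7s + 8)(s + 6)(s^2 - 6s + 35)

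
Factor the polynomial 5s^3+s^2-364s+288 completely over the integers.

(5s-4)(s+9)(s-8)

Trying the rational-root candidates, s = -9 is a root, so (s+9) is a factor; dividing leaves 5s^2-44s+32.
The remaining quadratic factors as (5s-4)(s-8).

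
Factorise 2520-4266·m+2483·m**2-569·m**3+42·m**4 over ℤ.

Testing divisors of the constant over divisors of the leading coefficient, m = 3/2 is a root, so (2·m-3) is a factor; dividing leaves 21·m**3-253·m**2+862·m-840.
Then m = 10/3 is a root, so (3·m-10) is a factor; dividing leaves 7·m**2-61·m+84.
The remaining quadratic factors as (7·m-12)(m-7).

(2·m-3)·(3·m-10)·(7·m-12)·(m-7)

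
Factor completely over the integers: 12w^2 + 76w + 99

Need a pair with product 12·99 = 1188 and sum 76: that's 54 and 22.
Split the middle term: 12w^2 + 54w + 22w + 99 = 6w(2w + 9) + 11(2w + 9).

(2w + 9)(6w + 11)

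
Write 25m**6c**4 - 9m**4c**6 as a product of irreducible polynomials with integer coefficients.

c**4m**4(5m - 3c)(5m + 3c)

Every term has a factor of m**4c**4; factoring it out leaves 25m**2 - 9c**2.
Recognize a difference of squares with the parts 5m and 3c.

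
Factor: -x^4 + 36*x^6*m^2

x^4*(6*x*m + 1)*(6*x*m - 1)

Factor out x^4 first: what remains is 36*x^2*m^2 - 1.
Recognize a difference of squares with the parts 6*x*m and 1.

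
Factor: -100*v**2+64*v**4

4*v**2*(4*v+5)*(4*v-5)

Factor out 4*v**2, leaving 16*v**2-25, which is a difference of two squares.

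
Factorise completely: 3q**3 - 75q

3q(q + 5)(q - 5)

Factor out 3q, leaving q**2 - 25, which is a difference of two squares.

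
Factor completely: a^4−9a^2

a^2(a+3)(a−3)

Factor out a^2 first: what remains is a^2−9.
Recognize a difference of squares with the parts a and 3.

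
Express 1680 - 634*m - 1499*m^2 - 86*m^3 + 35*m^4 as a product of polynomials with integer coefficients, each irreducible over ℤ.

Trying the rational-root candidates, m = 6/7 is a root, giving the factor (7*m - 6) and quotient 5*m^3 - 8*m^2 - 221*m - 280.
Next, m = 8 is a root, so (m - 8) divides it; the quotient is 5*m^2 + 32*m + 35.
The remaining quadratic factors as (m + 5)(5*m + 7).

(5*m + 7)*(7*m - 6)*(m + 5)*(m - 8)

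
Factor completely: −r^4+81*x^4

Difference of squares twice: with A = 3*x and B = r, A⁴ − B⁴ = (A² − B²)(A² + B²), and A² − B² factors again.

(3*x−r)*(3*x+r)*(9*x^2+r^2)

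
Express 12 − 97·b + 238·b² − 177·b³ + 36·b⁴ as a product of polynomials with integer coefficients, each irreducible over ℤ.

Trying the rational-root candidates, b = 3 is a root, so (b − 3) is a factor; dividing leaves 36·b³ − 69·b² + 31·b − 4.
Then b = 1/4 is a root, giving the factor (4·b − 1) and quotient 9·b² − 15·b + 4.
The remaining quadratic factors as (3·b − 1)(3·b − 4).

(3·b − 1)·(3·b − 4)·(4·b − 1)·(b − 3)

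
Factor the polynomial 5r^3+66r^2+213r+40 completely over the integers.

(5r+1)(r+5)(r+8)

Testing divisors of the constant over divisors of the leading coefficient, r = -5 is a root, so (r+5) is a factor; dividing leaves 5r^2+41r+8.
The remaining quadratic factors as (r+8)(5r+1).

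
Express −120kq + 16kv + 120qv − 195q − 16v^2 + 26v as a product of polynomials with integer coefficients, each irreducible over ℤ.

Group: −15q(8k − 8v + 13) + 2v(8k − 8v + 13); both groups contain (8k − 8v + 13).

−(15q − 2v)(8k − 8v + 13)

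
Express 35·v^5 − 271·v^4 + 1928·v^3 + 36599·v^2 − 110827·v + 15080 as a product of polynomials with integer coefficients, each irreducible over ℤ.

(5·v − 13)·(7·v − 1)·(v + 8)·(v^2 − 13·v + 145)

By the rational root theorem, v = 13/5 is a root, giving the factor (5·v − 13) and quotient 7·v^4 − 36·v^3 + 292·v^2 + 8079·v − 1160.
Continuing, v = −8 is a root, so (v + 8) divides it; the quotient is 7·v^3 − 92·v^2 + 1028·v − 145.
Next, v = 1/7 is a root, giving the factor (7·v − 1) and quotient v^2 − 13·v + 145.
The quadratic v^2 − 13·v + 145 has discriminant −411 < 0 and is irreducible over ℤ.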